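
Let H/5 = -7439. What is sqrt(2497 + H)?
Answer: I*sqrt(34698) ≈ 186.27*I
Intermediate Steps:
H = -37195 (H = 5*(-7439) = -37195)
sqrt(2497 + H) = sqrt(2497 - 37195) = sqrt(-34698) = I*sqrt(34698)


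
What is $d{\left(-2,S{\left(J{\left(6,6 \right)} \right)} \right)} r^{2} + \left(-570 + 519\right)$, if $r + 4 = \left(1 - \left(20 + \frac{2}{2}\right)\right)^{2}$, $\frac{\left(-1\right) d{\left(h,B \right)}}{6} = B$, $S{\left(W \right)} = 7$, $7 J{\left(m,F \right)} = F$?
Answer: $-6586323$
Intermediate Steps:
$J{\left(m,F \right)} = \frac{F}{7}$
$d{\left(h,B \right)} = - 6 B$
$r = 396$ ($r = -4 + \left(1 - \left(20 + \frac{2}{2}\right)\right)^{2} = -4 + \left(1 - 21\right)^{2} = -4 + \left(-20\right)^{2} = -4 + 400 = 396$)
$d{\left(-2,S{\left(J{\left(6,6 \right)} \right)} \right)} r^{2} + \left(-570 + 519\right) = \left(-6\right) 7 \cdot 396^{2} + \left(-570 + 519\right) = \left(-42\right) 156816 - 51 = -6586272 - 51 = -6586323$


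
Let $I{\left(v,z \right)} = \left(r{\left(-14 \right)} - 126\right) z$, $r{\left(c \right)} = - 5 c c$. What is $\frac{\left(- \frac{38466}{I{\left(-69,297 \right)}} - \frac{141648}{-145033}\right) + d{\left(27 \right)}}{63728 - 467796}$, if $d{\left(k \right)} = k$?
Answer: $- \frac{379367167}{5456375978361} \approx -6.9527 \cdot 10^{-5}$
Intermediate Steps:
$r{\left(c \right)} = - 5 c^{2}$
$I{\left(v,z \right)} = - 1106 z$ ($I{\left(v,z \right)} = \left(- 5 \left(-14\right)^{2} - 126\right) z = \left(\left(-5\right) 196 - 126\right) z = \left(-980 - 126\right) z = - 1106 z$)
$\frac{\left(- \frac{38466}{I{\left(-69,297 \right)}} - \frac{141648}{-145033}\right) + d{\left(27 \right)}}{63728 - 467796} = \frac{\left(- \frac{38466}{\left(-1106\right) 297} - \frac{141648}{-145033}\right) + 27}{63728 - 467796} = \frac{\left(- \frac{38466}{-328482} - - \frac{141648}{145033}\right) + 27}{-404068} = \left(\left(\left(-38466\right) \left(- \frac{1}{328482}\right) + \frac{141648}{145033}\right) + 27\right) \left(- \frac{1}{404068}\right) = \left(\left(\frac{2137}{18249} + \frac{141648}{145033}\right) + 27\right) \left(- \frac{1}{404068}\right) = \left(\frac{59078977}{54014433} + 27\right) \left(- \frac{1}{404068}\right) = \frac{1517468668}{54014433} \left(- \frac{1}{404068}\right) = - \frac{379367167}{5456375978361}$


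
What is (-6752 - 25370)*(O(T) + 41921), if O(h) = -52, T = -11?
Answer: -1344916018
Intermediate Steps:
(-6752 - 25370)*(O(T) + 41921) = (-6752 - 25370)*(-52 + 41921) = -32122*41869 = -1344916018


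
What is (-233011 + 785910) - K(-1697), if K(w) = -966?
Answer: 553865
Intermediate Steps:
(-233011 + 785910) - K(-1697) = (-233011 + 785910) - 1*(-966) = 552899 + 966 = 553865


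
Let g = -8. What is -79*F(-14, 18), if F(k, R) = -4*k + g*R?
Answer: 6952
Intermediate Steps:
F(k, R) = -8*R - 4*k (F(k, R) = -4*k - 8*R = -8*R - 4*k)
-79*F(-14, 18) = -79*(-8*18 - 4*(-14)) = -79*(-144 + 56) = -79*(-88) = 6952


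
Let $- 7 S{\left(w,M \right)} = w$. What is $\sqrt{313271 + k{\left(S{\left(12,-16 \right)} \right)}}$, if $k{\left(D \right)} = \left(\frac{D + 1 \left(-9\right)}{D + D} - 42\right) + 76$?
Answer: $\frac{\sqrt{5012930}}{4} \approx 559.74$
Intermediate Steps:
$S{\left(w,M \right)} = - \frac{w}{7}$
$k{\left(D \right)} = 34 + \frac{-9 + D}{2 D}$ ($k{\left(D \right)} = \left(\frac{D - 9}{2 D} - 42\right) + 76 = \left(\left(-9 + D\right) \frac{1}{2 D} - 42\right) + 76 = \left(\frac{-9 + D}{2 D} - 42\right) + 76 = \left(-42 + \frac{-9 + D}{2 D}\right) + 76 = 34 + \frac{-9 + D}{2 D}$)
$\sqrt{313271 + k{\left(S{\left(12,-16 \right)} \right)}} = \sqrt{313271 + \frac{3 \left(-3 + 23 \left(\left(- \frac{1}{7}\right) 12\right)\right)}{2 \left(\left(- \frac{1}{7}\right) 12\right)}} = \sqrt{313271 + \frac{3 \left(-3 + 23 \left(- \frac{12}{7}\right)\right)}{2 \left(- \frac{12}{7}\right)}} = \sqrt{313271 + \frac{3}{2} \left(- \frac{7}{12}\right) \left(-3 - \frac{276}{7}\right)} = \sqrt{313271 + \frac{3}{2} \left(- \frac{7}{12}\right) \left(- \frac{297}{7}\right)} = \sqrt{313271 + \frac{297}{8}} = \sqrt{\frac{2506465}{8}} = \frac{\sqrt{5012930}}{4}$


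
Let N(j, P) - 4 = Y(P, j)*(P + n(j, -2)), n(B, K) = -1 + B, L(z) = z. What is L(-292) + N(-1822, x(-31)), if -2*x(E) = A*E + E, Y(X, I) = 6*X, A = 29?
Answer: -3789108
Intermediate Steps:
x(E) = -15*E (x(E) = -(29*E + E)/2 = -15*E)
N(j, P) = 4 + 6*P*(-1 + P + j) (N(j, P) = 4 + (6*P)*(P + (-1 + j)) = 4 + (6*P)*(-1 + P + j) = 4 + 6*P*(-1 + P + j))
L(-292) + N(-1822, x(-31)) = -292 + (4 + 6*(-15*(-31))**2 + 6*(-15*(-31))*(-1 - 1822)) = -292 + (4 + 6*465**2 + 6*465*(-1823)) = -292 + (4 + 6*216225 - 5086170) = -292 + (4 + 1297350 - 5086170) = -292 - 3788816 = -3789108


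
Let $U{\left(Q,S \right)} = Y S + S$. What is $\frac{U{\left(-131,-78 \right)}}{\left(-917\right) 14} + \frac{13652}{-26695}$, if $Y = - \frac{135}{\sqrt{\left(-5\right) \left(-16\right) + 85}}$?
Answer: $- \frac{86591083}{171355205} - \frac{351 \sqrt{165}}{70609} \approx -0.56919$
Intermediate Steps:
$Y = - \frac{9 \sqrt{165}}{11}$ ($Y = - \frac{135}{\sqrt{80 + 85}} = - \frac{135}{\sqrt{165}} = - 135 \frac{\sqrt{165}}{165} = - \frac{9 \sqrt{165}}{11} \approx -10.51$)
$U{\left(Q,S \right)} = S - \frac{9 S \sqrt{165}}{11}$ ($U{\left(Q,S \right)} = - \frac{9 \sqrt{165}}{11} S + S = - \frac{9 S \sqrt{165}}{11} + S = S - \frac{9 S \sqrt{165}}{11}$)
$\frac{U{\left(-131,-78 \right)}}{\left(-917\right) 14} + \frac{13652}{-26695} = \frac{\frac{1}{11} \left(-78\right) \left(11 - 9 \sqrt{165}\right)}{\left(-917\right) 14} + \frac{13652}{-26695} = \frac{-78 + \frac{702 \sqrt{165}}{11}}{-12838} + 13652 \left(- \frac{1}{26695}\right) = \left(-78 + \frac{702 \sqrt{165}}{11}\right) \left(- \frac{1}{12838}\right) - \frac{13652}{26695} = \left(\frac{39}{6419} - \frac{351 \sqrt{165}}{70609}\right) - \frac{13652}{26695} = - \frac{86591083}{171355205} - \frac{351 \sqrt{165}}{70609}$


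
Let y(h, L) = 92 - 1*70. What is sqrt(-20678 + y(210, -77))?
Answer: 4*I*sqrt(1291) ≈ 143.72*I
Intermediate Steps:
y(h, L) = 22 (y(h, L) = 92 - 70 = 22)
sqrt(-20678 + y(210, -77)) = sqrt(-20678 + 22) = sqrt(-20656) = 4*I*sqrt(1291)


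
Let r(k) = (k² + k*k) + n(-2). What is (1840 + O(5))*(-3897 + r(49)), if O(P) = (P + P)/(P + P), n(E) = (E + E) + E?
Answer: 1655059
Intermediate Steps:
n(E) = 3*E (n(E) = 2*E + E = 3*E)
O(P) = 1 (O(P) = (2*P)/((2*P)) = (2*P)*(1/(2*P)) = 1)
r(k) = -6 + 2*k² (r(k) = (k² + k*k) + 3*(-2) = (k² + k²) - 6 = 2*k² - 6 = -6 + 2*k²)
(1840 + O(5))*(-3897 + r(49)) = (1840 + 1)*(-3897 + (-6 + 2*49²)) = 1841*(-3897 + (-6 + 2*2401)) = 1841*(-3897 + (-6 + 4802)) = 1841*(-3897 + 4796) = 1841*899 = 1655059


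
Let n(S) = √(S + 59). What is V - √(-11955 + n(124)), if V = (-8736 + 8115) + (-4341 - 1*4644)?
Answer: -9606 - I*√(11955 - √183) ≈ -9606.0 - 109.28*I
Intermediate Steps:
n(S) = √(59 + S)
V = -9606 (V = -621 + (-4341 - 4644) = -621 - 8985 = -9606)
V - √(-11955 + n(124)) = -9606 - √(-11955 + √(59 + 124)) = -9606 - √(-11955 + √183)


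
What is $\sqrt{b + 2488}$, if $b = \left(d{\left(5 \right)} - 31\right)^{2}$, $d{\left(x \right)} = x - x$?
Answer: $\sqrt{3449} \approx 58.728$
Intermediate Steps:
$d{\left(x \right)} = 0$
$b = 961$ ($b = \left(0 - 31\right)^{2} = \left(-31\right)^{2} = 961$)
$\sqrt{b + 2488} = \sqrt{961 + 2488} = \sqrt{3449}$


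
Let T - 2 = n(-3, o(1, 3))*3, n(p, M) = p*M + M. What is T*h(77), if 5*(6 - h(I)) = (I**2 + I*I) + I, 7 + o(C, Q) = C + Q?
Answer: -47620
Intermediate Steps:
o(C, Q) = -7 + C + Q (o(C, Q) = -7 + (C + Q) = -7 + C + Q)
n(p, M) = M + M*p (n(p, M) = M*p + M = M + M*p)
T = 20 (T = 2 + ((-7 + 1 + 3)*(1 - 3))*3 = 2 - 3*(-2)*3 = 2 + 6*3 = 2 + 18 = 20)
h(I) = 6 - 2*I**2/5 - I/5 (h(I) = 6 - ((I**2 + I*I) + I)/5 = 6 - ((I**2 + I**2) + I)/5 = 6 - (2*I**2 + I)/5 = 6 - (I + 2*I**2)/5 = 6 + (-2*I**2/5 - I/5) = 6 - 2*I**2/5 - I/5)
T*h(77) = 20*(6 - 2/5*77**2 - 1/5*77) = 20*(6 - 2/5*5929 - 77/5) = 20*(6 - 11858/5 - 77/5) = 20*(-2381) = -47620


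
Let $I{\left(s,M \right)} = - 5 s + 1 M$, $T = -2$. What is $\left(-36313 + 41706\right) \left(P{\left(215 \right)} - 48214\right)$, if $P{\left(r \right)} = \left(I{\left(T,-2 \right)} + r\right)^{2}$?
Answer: $8170395$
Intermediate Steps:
$I{\left(s,M \right)} = M - 5 s$ ($I{\left(s,M \right)} = - 5 s + M = M - 5 s$)
$P{\left(r \right)} = \left(8 + r\right)^{2}$ ($P{\left(r \right)} = \left(\left(-2 - -10\right) + r\right)^{2} = \left(\left(-2 + 10\right) + r\right)^{2} = \left(8 + r\right)^{2}$)
$\left(-36313 + 41706\right) \left(P{\left(215 \right)} - 48214\right) = \left(-36313 + 41706\right) \left(\left(8 + 215\right)^{2} - 48214\right) = 5393 \left(223^{2} - 48214\right) = 5393 \left(49729 - 48214\right) = 5393 \cdot 1515 = 8170395$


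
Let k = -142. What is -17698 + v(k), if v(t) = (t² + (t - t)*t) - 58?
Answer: 2408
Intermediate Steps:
v(t) = -58 + t² (v(t) = (t² + 0*t) - 58 = (t² + 0) - 58 = t² - 58 = -58 + t²)
-17698 + v(k) = -17698 + (-58 + (-142)²) = -17698 + (-58 + 20164) = -17698 + 20106 = 2408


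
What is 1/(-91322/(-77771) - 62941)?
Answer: -77771/4894893189 ≈ -1.5888e-5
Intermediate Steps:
1/(-91322/(-77771) - 62941) = 1/(-91322*(-1/77771) - 62941) = 1/(91322/77771 - 62941) = 1/(-4894893189/77771) = -77771/4894893189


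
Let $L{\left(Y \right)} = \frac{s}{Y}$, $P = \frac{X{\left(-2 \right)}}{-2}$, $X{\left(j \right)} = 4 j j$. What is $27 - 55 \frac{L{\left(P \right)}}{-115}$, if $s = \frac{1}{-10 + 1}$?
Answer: $\frac{44723}{1656} \approx 27.007$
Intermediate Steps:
$X{\left(j \right)} = 4 j^{2}$
$P = -8$ ($P = \frac{4 \left(-2\right)^{2}}{-2} = 4 \cdot 4 \left(- \frac{1}{2}\right) = 16 \left(- \frac{1}{2}\right) = -8$)
$s = - \frac{1}{9}$ ($s = \frac{1}{-9} = - \frac{1}{9} \approx -0.11111$)
$L{\left(Y \right)} = - \frac{1}{9 Y}$
$27 - 55 \frac{L{\left(P \right)}}{-115} = 27 - 55 \frac{\left(- \frac{1}{9}\right) \frac{1}{-8}}{-115} = 27 - 55 \left(- \frac{1}{9}\right) \left(- \frac{1}{8}\right) \left(- \frac{1}{115}\right) = 27 - 55 \cdot \frac{1}{72} \left(- \frac{1}{115}\right) = 27 - - \frac{11}{1656} = 27 + \frac{11}{1656} = \frac{44723}{1656}$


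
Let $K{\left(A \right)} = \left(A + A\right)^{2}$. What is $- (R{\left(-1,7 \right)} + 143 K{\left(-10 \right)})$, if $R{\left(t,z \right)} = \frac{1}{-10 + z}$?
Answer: $- \frac{171599}{3} \approx -57200.0$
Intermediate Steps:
$K{\left(A \right)} = 4 A^{2}$ ($K{\left(A \right)} = \left(2 A\right)^{2} = 4 A^{2}$)
$- (R{\left(-1,7 \right)} + 143 K{\left(-10 \right)}) = - (\frac{1}{-10 + 7} + 143 \cdot 4 \left(-10\right)^{2}) = - (\frac{1}{-3} + 143 \cdot 4 \cdot 100) = - (- \frac{1}{3} + 143 \cdot 400) = - (- \frac{1}{3} + 57200) = \left(-1\right) \frac{171599}{3} = - \frac{171599}{3}$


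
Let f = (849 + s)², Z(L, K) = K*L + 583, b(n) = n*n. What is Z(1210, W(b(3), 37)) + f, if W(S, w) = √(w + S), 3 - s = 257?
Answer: 354608 + 1210*√46 ≈ 3.6281e+5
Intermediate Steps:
s = -254 (s = 3 - 1*257 = 3 - 257 = -254)
b(n) = n²
W(S, w) = √(S + w)
Z(L, K) = 583 + K*L
f = 354025 (f = (849 - 254)² = 595² = 354025)
Z(1210, W(b(3), 37)) + f = (583 + √(3² + 37)*1210) + 354025 = (583 + √(9 + 37)*1210) + 354025 = (583 + √46*1210) + 354025 = (583 + 1210*√46) + 354025 = 354608 + 1210*√46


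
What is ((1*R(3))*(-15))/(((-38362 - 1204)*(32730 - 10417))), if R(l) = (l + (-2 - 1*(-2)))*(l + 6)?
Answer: 405/882836158 ≈ 4.5875e-7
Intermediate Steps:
R(l) = l*(6 + l) (R(l) = (l + (-2 + 2))*(6 + l) = (l + 0)*(6 + l) = l*(6 + l))
((1*R(3))*(-15))/(((-38362 - 1204)*(32730 - 10417))) = ((1*(3*(6 + 3)))*(-15))/(((-38362 - 1204)*(32730 - 10417))) = ((1*(3*9))*(-15))/((-39566*22313)) = ((1*27)*(-15))/(-882836158) = (27*(-15))*(-1/882836158) = -405*(-1/882836158) = 405/882836158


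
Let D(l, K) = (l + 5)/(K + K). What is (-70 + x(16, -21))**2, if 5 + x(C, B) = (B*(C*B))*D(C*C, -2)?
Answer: 212040909441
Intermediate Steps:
D(l, K) = (5 + l)/(2*K) (D(l, K) = (5 + l)/((2*K)) = (5 + l)*(1/(2*K)) = (5 + l)/(2*K))
x(C, B) = -5 + C*B**2*(-5/4 - C**2/4) (x(C, B) = -5 + (B*(C*B))*((1/2)*(5 + C*C)/(-2)) = -5 + (B*(B*C))*((1/2)*(-1/2)*(5 + C**2)) = -5 + (C*B**2)*(-5/4 - C**2/4) = -5 + C*B**2*(-5/4 - C**2/4))
(-70 + x(16, -21))**2 = (-70 + (-5 - 1/4*16*(-21)**2*(5 + 16**2)))**2 = (-70 + (-5 - 1/4*16*441*(5 + 256)))**2 = (-70 + (-5 - 1/4*16*441*261))**2 = (-70 + (-5 - 460404))**2 = (-70 - 460409)**2 = (-460479)**2 = 212040909441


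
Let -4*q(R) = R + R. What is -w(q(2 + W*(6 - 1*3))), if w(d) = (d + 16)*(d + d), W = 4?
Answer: 126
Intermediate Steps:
q(R) = -R/2 (q(R) = -(R + R)/4 = -R/2)
w(d) = 2*d*(16 + d) (w(d) = (16 + d)*(2*d) = 2*d*(16 + d))
-w(q(2 + W*(6 - 1*3))) = -2*(-(2 + 4*(6 - 1*3))/2)*(16 - (2 + 4*(6 - 1*3))/2) = -2*(-(2 + 4*(6 - 3))/2)*(16 - (2 + 4*(6 - 3))/2) = -2*(-(2 + 4*3)/2)*(16 - (2 + 4*3)/2) = -2*(-(2 + 12)/2)*(16 - (2 + 12)/2) = -2*(-½*14)*(16 - ½*14) = -2*(-7)*(16 - 7) = -2*(-7)*9 = -1*(-126) = 126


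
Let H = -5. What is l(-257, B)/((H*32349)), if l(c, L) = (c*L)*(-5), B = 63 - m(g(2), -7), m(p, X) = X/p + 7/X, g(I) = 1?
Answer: -18247/32349 ≈ -0.56407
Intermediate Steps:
m(p, X) = 7/X + X/p
B = 71 (B = 63 - (7/(-7) - 7/1) = 63 - (7*(-⅐) - 7*1) = 63 - (-1 - 7) = 63 - 1*(-8) = 63 + 8 = 71)
l(c, L) = -5*L*c (l(c, L) = (L*c)*(-5) = -5*L*c)
l(-257, B)/((H*32349)) = (-5*71*(-257))/((-5*32349)) = 91235/(-161745) = 91235*(-1/161745) = -18247/32349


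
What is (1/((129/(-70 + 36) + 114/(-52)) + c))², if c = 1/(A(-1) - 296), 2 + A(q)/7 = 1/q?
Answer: 4907983249/176074230544 ≈ 0.027874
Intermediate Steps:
A(q) = -14 + 7/q
c = -1/317 (c = 1/((-14 + 7/(-1)) - 296) = 1/((-14 + 7*(-1)) - 296) = 1/((-14 - 7) - 296) = 1/(-21 - 296) = 1/(-317) = -1/317 ≈ -0.0031546)
(1/((129/(-70 + 36) + 114/(-52)) + c))² = (1/((129/(-70 + 36) + 114/(-52)) - 1/317))² = (1/((129/(-34) + 114*(-1/52)) - 1/317))² = (1/((129*(-1/34) - 57/26) - 1/317))² = (1/((-129/34 - 57/26) - 1/317))² = (1/(-1323/221 - 1/317))² = (1/(-419612/70057))² = (-70057/419612)² = 4907983249/176074230544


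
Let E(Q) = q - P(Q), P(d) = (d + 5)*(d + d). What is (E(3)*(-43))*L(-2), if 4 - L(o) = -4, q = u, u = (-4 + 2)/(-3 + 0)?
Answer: 48848/3 ≈ 16283.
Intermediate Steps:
u = ⅔ (u = -2/(-3) = -2*(-⅓) = ⅔ ≈ 0.66667)
q = ⅔ ≈ 0.66667
P(d) = 2*d*(5 + d) (P(d) = (5 + d)*(2*d) = 2*d*(5 + d))
L(o) = 8 (L(o) = 4 - 1*(-4) = 4 + 4 = 8)
E(Q) = ⅔ - 2*Q*(5 + Q)
(E(3)*(-43))*L(-2) = ((⅔ - 2*3*(5 + 3))*(-43))*8 = ((⅔ - 2*3*8)*(-43))*8 = ((⅔ - 48)*(-43))*8 = -142/3*(-43)*8 = (6106/3)*8 = 48848/3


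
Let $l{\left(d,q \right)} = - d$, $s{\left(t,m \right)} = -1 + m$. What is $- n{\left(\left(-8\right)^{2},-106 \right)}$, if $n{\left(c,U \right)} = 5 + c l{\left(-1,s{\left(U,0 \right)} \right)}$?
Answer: $-69$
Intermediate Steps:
$n{\left(c,U \right)} = 5 + c$ ($n{\left(c,U \right)} = 5 + c \left(\left(-1\right) \left(-1\right)\right) = 5 + c 1 = 5 + c$)
$- n{\left(\left(-8\right)^{2},-106 \right)} = - (5 + \left(-8\right)^{2}) = - (5 + 64) = \left(-1\right) 69 = -69$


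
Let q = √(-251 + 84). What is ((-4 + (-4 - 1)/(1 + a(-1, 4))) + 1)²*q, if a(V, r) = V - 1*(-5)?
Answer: 16*I*√167 ≈ 206.77*I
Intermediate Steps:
a(V, r) = 5 + V (a(V, r) = V + 5 = 5 + V)
q = I*√167 (q = √(-167) = I*√167 ≈ 12.923*I)
((-4 + (-4 - 1)/(1 + a(-1, 4))) + 1)²*q = ((-4 + (-4 - 1)/(1 + (5 - 1))) + 1)²*(I*√167) = ((-4 - 5/(1 + 4)) + 1)²*(I*√167) = ((-4 - 5/5) + 1)²*(I*√167) = ((-4 - 5*⅕) + 1)²*(I*√167) = ((-4 - 1) + 1)²*(I*√167) = (-5 + 1)²*(I*√167) = (-4)²*(I*√167) = 16*(I*√167) = 16*I*√167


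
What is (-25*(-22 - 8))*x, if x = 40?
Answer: 30000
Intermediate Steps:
(-25*(-22 - 8))*x = -25*(-22 - 8)*40 = -25*(-30)*40 = 750*40 = 30000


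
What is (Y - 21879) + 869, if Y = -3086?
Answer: -24096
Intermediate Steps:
(Y - 21879) + 869 = (-3086 - 21879) + 869 = -24965 + 869 = -24096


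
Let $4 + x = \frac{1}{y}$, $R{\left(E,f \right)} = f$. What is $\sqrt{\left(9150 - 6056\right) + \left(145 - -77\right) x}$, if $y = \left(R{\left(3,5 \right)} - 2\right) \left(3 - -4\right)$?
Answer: $\frac{6 \sqrt{3017}}{7} \approx 47.081$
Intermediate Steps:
$y = 21$ ($y = \left(5 - 2\right) \left(3 - -4\right) = 3 \left(3 + 4\right) = 3 \cdot 7 = 21$)
$x = - \frac{83}{21}$ ($x = -4 + \frac{1}{21} = - \frac{83}{21} \approx -3.9524$)
$\sqrt{\left(9150 - 6056\right) + \left(145 - -77\right) x} = \sqrt{\left(9150 - 6056\right) + \left(145 - -77\right) \left(- \frac{83}{21}\right)} = \sqrt{\left(9150 - 6056\right) + \left(145 + 77\right) \left(- \frac{83}{21}\right)} = \sqrt{3094 + 222 \left(- \frac{83}{21}\right)} = \sqrt{3094 - \frac{6142}{7}} = \sqrt{\frac{15516}{7}} = \frac{6 \sqrt{3017}}{7}$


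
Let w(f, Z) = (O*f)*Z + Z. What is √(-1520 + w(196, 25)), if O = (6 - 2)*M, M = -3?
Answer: I*√60295 ≈ 245.55*I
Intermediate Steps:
O = -12 (O = (6 - 2)*(-3) = 4*(-3) = -12)
w(f, Z) = Z - 12*Z*f (w(f, Z) = (-12*f)*Z + Z = -12*Z*f + Z = Z - 12*Z*f)
√(-1520 + w(196, 25)) = √(-1520 + 25*(1 - 12*196)) = √(-1520 + 25*(1 - 2352)) = √(-1520 + 25*(-2351)) = √(-1520 - 58775) = √(-60295) = I*√60295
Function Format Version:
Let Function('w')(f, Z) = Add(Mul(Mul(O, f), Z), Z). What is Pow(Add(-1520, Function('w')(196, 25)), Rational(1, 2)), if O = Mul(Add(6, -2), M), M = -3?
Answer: Mul(I, Pow(60295, Rational(1, 2))) ≈ Mul(245.55, I)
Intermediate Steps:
O = -12 (O = Mul(Add(6, -2), -3) = Mul(4, -3) = -12)
Function('w')(f, Z) = Add(Z, Mul(-12, Z, f)) (Function('w')(f, Z) = Add(Mul(Mul(-12, f), Z), Z) = Add(Mul(-12, Z, f), Z) = Add(Z, Mul(-12, Z, f)))
Pow(Add(-1520, Function('w')(196, 25)), Rational(1, 2)) = Pow(Add(-1520, Mul(25, Add(1, Mul(-12, 196)))), Rational(1, 2)) = Pow(Add(-1520, Mul(25, Add(1, -2352))), Rational(1, 2)) = Pow(Add(-1520, Mul(25, -2351)), Rational(1, 2)) = Pow(Add(-1520, -58775), Rational(1, 2)) = Pow(-60295, Rational(1, 2)) = Mul(I, Pow(60295, Rational(1, 2)))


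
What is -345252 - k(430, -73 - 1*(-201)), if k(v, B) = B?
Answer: -345380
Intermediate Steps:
-345252 - k(430, -73 - 1*(-201)) = -345252 - (-73 - 1*(-201)) = -345252 - (-73 + 201) = -345252 - 1*128 = -345252 - 128 = -345380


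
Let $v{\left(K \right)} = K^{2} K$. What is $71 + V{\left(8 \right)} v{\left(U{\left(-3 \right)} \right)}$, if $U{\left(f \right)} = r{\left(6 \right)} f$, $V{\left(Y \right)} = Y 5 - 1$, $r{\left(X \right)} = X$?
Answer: $-227377$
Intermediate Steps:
$V{\left(Y \right)} = -1 + 5 Y$ ($V{\left(Y \right)} = 5 Y - 1 = -1 + 5 Y$)
$U{\left(f \right)} = 6 f$
$v{\left(K \right)} = K^{3}$
$71 + V{\left(8 \right)} v{\left(U{\left(-3 \right)} \right)} = 71 + \left(-1 + 5 \cdot 8\right) \left(6 \left(-3\right)\right)^{3} = 71 + \left(-1 + 40\right) \left(-18\right)^{3} = 71 + 39 \left(-5832\right) = 71 - 227448 = -227377$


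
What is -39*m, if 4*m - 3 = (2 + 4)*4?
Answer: -1053/4 ≈ -263.25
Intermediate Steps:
m = 27/4 (m = 3/4 + ((2 + 4)*4)/4 = 3/4 + (6*4)/4 = 3/4 + (1/4)*24 = 3/4 + 6 = 27/4 ≈ 6.7500)
-39*m = -39*27/4 = -1053/4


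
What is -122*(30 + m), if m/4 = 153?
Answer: -78324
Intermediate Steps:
m = 612 (m = 4*153 = 612)
-122*(30 + m) = -122*(30 + 612) = -122*642 = -78324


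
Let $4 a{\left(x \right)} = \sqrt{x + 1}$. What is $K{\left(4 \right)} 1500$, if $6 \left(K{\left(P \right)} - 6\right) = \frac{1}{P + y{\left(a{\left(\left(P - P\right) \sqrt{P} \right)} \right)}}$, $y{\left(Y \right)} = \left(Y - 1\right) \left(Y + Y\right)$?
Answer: $\frac{263000}{29} \approx 9069.0$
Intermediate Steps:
$a{\left(x \right)} = \frac{\sqrt{1 + x}}{4}$ ($a{\left(x \right)} = \frac{\sqrt{x + 1}}{4} = \frac{\sqrt{1 + x}}{4}$)
$y{\left(Y \right)} = 2 Y \left(-1 + Y\right)$ ($y{\left(Y \right)} = \left(-1 + Y\right) 2 Y = 2 Y \left(-1 + Y\right)$)
$K{\left(P \right)} = 6 + \frac{1}{6 \left(- \frac{3}{8} + P\right)}$ ($K{\left(P \right)} = 6 + \frac{1}{6 \left(P + 2 \frac{\sqrt{1 + \left(P - P\right) \sqrt{P}}}{4} \left(-1 + \frac{\sqrt{1 + \left(P - P\right) \sqrt{P}}}{4}\right)\right)} = 6 + \frac{1}{6 \left(P + 2 \frac{\sqrt{1 + 0 \sqrt{P}}}{4} \left(-1 + \frac{\sqrt{1 + 0 \sqrt{P}}}{4}\right)\right)} = 6 + \frac{1}{6 \left(P + 2 \frac{\sqrt{1 + 0}}{4} \left(-1 + \frac{\sqrt{1 + 0}}{4}\right)\right)} = 6 + \frac{1}{6 \left(P + 2 \frac{\sqrt{1}}{4} \left(-1 + \frac{\sqrt{1}}{4}\right)\right)} = 6 + \frac{1}{6 \left(P + 2 \cdot \frac{1}{4} \cdot 1 \left(-1 + \frac{1}{4} \cdot 1\right)\right)} = 6 + \frac{1}{6 \left(P + 2 \cdot \frac{1}{4} \left(-1 + \frac{1}{4}\right)\right)} = 6 + \frac{1}{6 \left(P + 2 \cdot \frac{1}{4} \left(- \frac{3}{4}\right)\right)} = 6 + \frac{1}{6 \left(P - \frac{3}{8}\right)} = 6 + \frac{1}{6 \left(- \frac{3}{8} + P\right)}$)
$K{\left(4 \right)} 1500 = \frac{2 \left(-25 + 72 \cdot 4\right)}{3 \left(-3 + 8 \cdot 4\right)} 1500 = \frac{2 \left(-25 + 288\right)}{3 \left(-3 + 32\right)} 1500 = \frac{2}{3} \cdot \frac{1}{29} \cdot 263 \cdot 1500 = \frac{526}{87} \cdot 1500 = \frac{263000}{29}$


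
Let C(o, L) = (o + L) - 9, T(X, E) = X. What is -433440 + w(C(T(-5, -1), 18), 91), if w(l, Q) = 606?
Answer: -432834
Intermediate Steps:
C(o, L) = -9 + L + o (C(o, L) = (L + o) - 9 = -9 + L + o)
-433440 + w(C(T(-5, -1), 18), 91) = -433440 + 606 = -432834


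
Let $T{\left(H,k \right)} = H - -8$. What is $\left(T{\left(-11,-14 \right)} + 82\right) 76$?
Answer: $6004$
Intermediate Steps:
$T{\left(H,k \right)} = 8 + H$ ($T{\left(H,k \right)} = H + 8 = 8 + H$)
$\left(T{\left(-11,-14 \right)} + 82\right) 76 = \left(\left(8 - 11\right) + 82\right) 76 = \left(-3 + 82\right) 76 = 79 \cdot 76 = 6004$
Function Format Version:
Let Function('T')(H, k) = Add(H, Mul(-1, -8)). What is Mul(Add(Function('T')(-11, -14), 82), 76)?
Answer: 6004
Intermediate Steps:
Function('T')(H, k) = Add(8, H) (Function('T')(H, k) = Add(H, 8) = Add(8, H))
Mul(Add(Function('T')(-11, -14), 82), 76) = Mul(Add(Add(8, -11), 82), 76) = Mul(Add(-3, 82), 76) = Mul(79, 76) = 6004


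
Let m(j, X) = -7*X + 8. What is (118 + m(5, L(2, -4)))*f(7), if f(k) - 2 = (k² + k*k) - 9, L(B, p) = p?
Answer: 14014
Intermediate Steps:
f(k) = -7 + 2*k² (f(k) = 2 + ((k² + k*k) - 9) = 2 + ((k² + k²) - 9) = 2 + (2*k² - 9) = 2 + (-9 + 2*k²) = -7 + 2*k²)
m(j, X) = 8 - 7*X
(118 + m(5, L(2, -4)))*f(7) = (118 + (8 - 7*(-4)))*(-7 + 2*7²) = (118 + (8 + 28))*(-7 + 2*49) = (118 + 36)*(-7 + 98) = 154*91 = 14014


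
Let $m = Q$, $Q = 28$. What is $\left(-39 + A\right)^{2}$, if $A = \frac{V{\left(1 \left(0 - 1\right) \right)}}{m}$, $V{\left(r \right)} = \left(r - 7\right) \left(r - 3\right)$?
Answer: $\frac{70225}{49} \approx 1433.2$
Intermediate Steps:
$m = 28$
$V{\left(r \right)} = \left(-7 + r\right) \left(-3 + r\right)$
$A = \frac{8}{7}$ ($A = \frac{21 + \left(1 \left(0 - 1\right)\right)^{2} - 10 \cdot 1 \left(0 - 1\right)}{28} = \left(21 + \left(1 \left(-1\right)\right)^{2} - 10 \cdot 1 \left(-1\right)\right) \frac{1}{28} = \left(21 + \left(-1\right)^{2} - -10\right) \frac{1}{28} = \left(21 + 1 + 10\right) \frac{1}{28} = 32 \cdot \frac{1}{28} = \frac{8}{7} \approx 1.1429$)
$\left(-39 + A\right)^{2} = \left(-39 + \frac{8}{7}\right)^{2} = \left(- \frac{265}{7}\right)^{2} = \frac{70225}{49}$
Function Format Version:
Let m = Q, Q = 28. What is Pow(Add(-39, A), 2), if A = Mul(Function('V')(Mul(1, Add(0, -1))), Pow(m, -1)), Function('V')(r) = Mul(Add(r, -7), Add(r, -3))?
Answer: Rational(70225, 49) ≈ 1433.2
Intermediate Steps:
m = 28
Function('V')(r) = Mul(Add(-7, r), Add(-3, r))
A = Rational(8, 7) (A = Mul(Add(21, Pow(Mul(1, Add(0, -1)), 2), Mul(-10, Mul(1, Add(0, -1)))), Pow(28, -1)) = Mul(Add(21, Pow(Mul(1, -1), 2), Mul(-10, Mul(1, -1))), Rational(1, 28)) = Mul(Add(21, Pow(-1, 2), Mul(-10, -1)), Rational(1, 28)) = Mul(Add(21, 1, 10), Rational(1, 28)) = Mul(32, Rational(1, 28)) = Rational(8, 7) ≈ 1.1429)
Pow(Add(-39, A), 2) = Pow(Add(-39, Rational(8, 7)), 2) = Pow(Rational(-265, 7), 2) = Rational(70225, 49)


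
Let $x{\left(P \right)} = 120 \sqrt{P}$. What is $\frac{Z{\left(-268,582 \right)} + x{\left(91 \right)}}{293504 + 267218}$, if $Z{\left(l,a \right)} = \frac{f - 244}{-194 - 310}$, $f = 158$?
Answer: $\frac{43}{141301944} + \frac{60 \sqrt{91}}{280361} \approx 0.0020418$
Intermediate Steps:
$Z{\left(l,a \right)} = \frac{43}{252}$ ($Z{\left(l,a \right)} = \frac{158 - 244}{-194 - 310} = - \frac{86}{-504} = \left(-86\right) \left(- \frac{1}{504}\right) = \frac{43}{252}$)
$\frac{Z{\left(-268,582 \right)} + x{\left(91 \right)}}{293504 + 267218} = \frac{\frac{43}{252} + 120 \sqrt{91}}{293504 + 267218} = \frac{\frac{43}{252} + 120 \sqrt{91}}{560722} = \left(\frac{43}{252} + 120 \sqrt{91}\right) \frac{1}{560722} = \frac{43}{141301944} + \frac{60 \sqrt{91}}{280361}$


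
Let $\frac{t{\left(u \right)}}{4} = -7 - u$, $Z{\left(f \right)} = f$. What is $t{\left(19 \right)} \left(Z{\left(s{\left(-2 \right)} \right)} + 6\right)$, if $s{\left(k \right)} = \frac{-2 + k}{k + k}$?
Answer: $-728$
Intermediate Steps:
$s{\left(k \right)} = \frac{-2 + k}{2 k}$
$t{\left(u \right)} = -28 - 4 u$ ($t{\left(u \right)} = 4 \left(-7 - u\right) = -28 - 4 u$)
$t{\left(19 \right)} \left(Z{\left(s{\left(-2 \right)} \right)} + 6\right) = \left(-28 - 76\right) \left(\frac{-2 - 2}{2 \left(-2\right)} + 6\right) = \left(-28 - 76\right) \left(\frac{1}{2} \left(- \frac{1}{2}\right) \left(-4\right) + 6\right) = - 104 \left(1 + 6\right) = \left(-104\right) 7 = -728$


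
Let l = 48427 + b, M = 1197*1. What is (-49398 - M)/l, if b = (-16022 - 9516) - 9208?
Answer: -50595/13681 ≈ -3.6982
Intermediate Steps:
b = -34746 (b = -25538 - 9208 = -34746)
M = 1197
l = 13681 (l = 48427 - 34746 = 13681)
(-49398 - M)/l = (-49398 - 1*1197)/13681 = (-49398 - 1197)*(1/13681) = -50595*1/13681 = -50595/13681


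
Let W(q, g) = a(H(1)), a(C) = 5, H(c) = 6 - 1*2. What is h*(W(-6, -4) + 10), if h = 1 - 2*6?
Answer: -165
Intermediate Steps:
H(c) = 4 (H(c) = 6 - 2 = 4)
h = -11 (h = 1 - 12 = -11)
W(q, g) = 5
h*(W(-6, -4) + 10) = -11*(5 + 10) = -11*15 = -165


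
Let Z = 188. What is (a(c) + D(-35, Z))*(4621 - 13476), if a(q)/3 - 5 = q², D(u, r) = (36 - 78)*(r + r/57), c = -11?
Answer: 1288172270/19 ≈ 6.7799e+7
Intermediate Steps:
D(u, r) = -812*r/19 (D(u, r) = -42*(r + r*(1/57)) = -42*(r + r/57) = -812*r/19)
a(q) = 15 + 3*q²
(a(c) + D(-35, Z))*(4621 - 13476) = ((15 + 3*(-11)²) - 812/19*188)*(4621 - 13476) = ((15 + 3*121) - 152656/19)*(-8855) = ((15 + 363) - 152656/19)*(-8855) = (378 - 152656/19)*(-8855) = -145474/19*(-8855) = 1288172270/19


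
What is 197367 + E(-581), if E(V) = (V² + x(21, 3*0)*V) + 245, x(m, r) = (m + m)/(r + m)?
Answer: 534011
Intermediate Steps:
x(m, r) = 2*m/(m + r) (x(m, r) = (2*m)/(m + r) = 2*m/(m + r))
E(V) = 245 + V² + 2*V (E(V) = (V² + (2*21/(21 + 3*0))*V) + 245 = (V² + (2*21/(21 + 0))*V) + 245 = (V² + (2*21/21)*V) + 245 = (V² + (2*21*(1/21))*V) + 245 = (V² + 2*V) + 245 = 245 + V² + 2*V)
197367 + E(-581) = 197367 + (245 + (-581)² + 2*(-581)) = 197367 + (245 + 337561 - 1162) = 197367 + 336644 = 534011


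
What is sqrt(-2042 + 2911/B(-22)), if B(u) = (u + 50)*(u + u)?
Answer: I*sqrt(193936435)/308 ≈ 45.215*I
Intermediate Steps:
B(u) = 2*u*(50 + u) (B(u) = (50 + u)*(2*u) = 2*u*(50 + u))
sqrt(-2042 + 2911/B(-22)) = sqrt(-2042 + 2911/((2*(-22)*(50 - 22)))) = sqrt(-2042 + 2911/((2*(-22)*28))) = sqrt(-2042 + 2911/(-1232)) = sqrt(-2042 + 2911*(-1/1232)) = sqrt(-2042 - 2911/1232) = sqrt(-2518655/1232) = I*sqrt(193936435)/308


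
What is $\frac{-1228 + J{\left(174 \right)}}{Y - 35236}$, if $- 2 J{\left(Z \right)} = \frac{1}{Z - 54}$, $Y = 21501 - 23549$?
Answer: $\frac{294721}{8948160} \approx 0.032937$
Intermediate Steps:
$Y = -2048$ ($Y = 21501 - 23549 = -2048$)
$J{\left(Z \right)} = - \frac{1}{2 \left(-54 + Z\right)}$ ($J{\left(Z \right)} = - \frac{1}{2 \left(Z - 54\right)} = - \frac{1}{2 \left(-54 + Z\right)}$)
$\frac{-1228 + J{\left(174 \right)}}{Y - 35236} = \frac{-1228 - \frac{1}{-108 + 2 \cdot 174}}{-2048 - 35236} = \frac{-1228 - \frac{1}{-108 + 348}}{-37284} = \left(-1228 - \frac{1}{240}\right) \left(- \frac{1}{37284}\right) = \left(- \frac{294721}{240}\right) \left(- \frac{1}{37284}\right) = \frac{294721}{8948160}$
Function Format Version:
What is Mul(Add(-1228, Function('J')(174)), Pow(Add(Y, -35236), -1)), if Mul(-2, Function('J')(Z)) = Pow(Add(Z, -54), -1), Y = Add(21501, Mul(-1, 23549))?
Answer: Rational(294721, 8948160) ≈ 0.032937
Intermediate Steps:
Y = -2048 (Y = Add(21501, -23549) = -2048)
Function('J')(Z) = Mul(Rational(-1, 2), Pow(Add(-54, Z), -1)) (Function('J')(Z) = Mul(Rational(-1, 2), Pow(Add(Z, -54), -1)) = Mul(Rational(-1, 2), Pow(Add(-54, Z), -1)))
Mul(Add(-1228, Function('J')(174)), Pow(Add(Y, -35236), -1)) = Mul(Add(-1228, Mul(-1, Pow(Add(-108, Mul(2, 174)), -1))), Pow(Add(-2048, -35236), -1)) = Mul(Add(-1228, Mul(-1, Pow(Add(-108, 348), -1))), Pow(-37284, -1)) = Mul(Add(-1228, Mul(-1, Pow(240, -1))), Rational(-1, 37284)) = Mul(Add(-1228, Mul(-1, Rational(1, 240))), Rational(-1, 37284)) = Mul(Add(-1228, Rational(-1, 240)), Rational(-1, 37284)) = Mul(Rational(-294721, 240), Rational(-1, 37284)) = Rational(294721, 8948160)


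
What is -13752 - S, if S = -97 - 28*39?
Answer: -12563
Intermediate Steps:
S = -1189 (S = -97 - 1092 = -1189)
-13752 - S = -13752 - 1*(-1189) = -13752 + 1189 = -12563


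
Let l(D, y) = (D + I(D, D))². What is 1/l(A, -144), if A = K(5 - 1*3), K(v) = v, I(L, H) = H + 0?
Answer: 1/16 ≈ 0.062500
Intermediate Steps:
I(L, H) = H
A = 2 (A = 5 - 1*3 = 5 - 3 = 2)
l(D, y) = 4*D² (l(D, y) = (D + D)² = (2*D)² = 4*D²)
1/l(A, -144) = 1/(4*2²) = 1/(4*4) = 1/16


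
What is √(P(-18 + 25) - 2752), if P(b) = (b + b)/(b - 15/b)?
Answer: I*√794495/17 ≈ 52.432*I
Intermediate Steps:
P(b) = 2*b/(b - 15/b) (P(b) = (2*b)/(b - 15/b) = 2*b/(b - 15/b))
√(P(-18 + 25) - 2752) = √(2*(-18 + 25)²/(-15 + (-18 + 25)²) - 2752) = √(2*7²/(-15 + 7²) - 2752) = √(2*49/(-15 + 49) - 2752) = √(2*49/34 - 2752) = √(2*49*(1/34) - 2752) = √(49/17 - 2752) = √(-46735/17) = I*√794495/17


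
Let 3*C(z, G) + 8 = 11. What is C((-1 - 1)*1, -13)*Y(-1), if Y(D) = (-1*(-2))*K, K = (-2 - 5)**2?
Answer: 98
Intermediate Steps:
K = 49 (K = (-7)**2 = 49)
C(z, G) = 1 (C(z, G) = -8/3 + (1/3)*11 = -8/3 + 11/3 = 1)
Y(D) = 98 (Y(D) = -1*(-2)*49 = 2*49 = 98)
C((-1 - 1)*1, -13)*Y(-1) = 1*98 = 98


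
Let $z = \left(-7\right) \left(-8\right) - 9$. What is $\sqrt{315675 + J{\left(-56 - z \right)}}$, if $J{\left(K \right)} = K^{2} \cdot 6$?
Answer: $\sqrt{379329} \approx 615.9$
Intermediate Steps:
$z = 47$ ($z = 56 - 9 = 47$)
$J{\left(K \right)} = 6 K^{2}$
$\sqrt{315675 + J{\left(-56 - z \right)}} = \sqrt{315675 + 6 \left(-56 - 47\right)^{2}} = \sqrt{315675 + 6 \left(-103\right)^{2}} = \sqrt{315675 + 6 \cdot 10609} = \sqrt{315675 + 63654} = \sqrt{379329}$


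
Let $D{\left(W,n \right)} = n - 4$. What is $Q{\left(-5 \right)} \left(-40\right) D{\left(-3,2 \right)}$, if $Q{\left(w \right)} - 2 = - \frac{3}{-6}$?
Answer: $200$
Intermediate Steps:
$D{\left(W,n \right)} = -4 + n$
$Q{\left(w \right)} = \frac{5}{2}$ ($Q{\left(w \right)} = 2 - \frac{3}{-6} = 2 - - \frac{1}{2} = 2 + \frac{1}{2} = \frac{5}{2}$)
$Q{\left(-5 \right)} \left(-40\right) D{\left(-3,2 \right)} = \frac{5}{2} \left(-40\right) \left(-4 + 2\right) = \left(-100\right) \left(-2\right) = 200$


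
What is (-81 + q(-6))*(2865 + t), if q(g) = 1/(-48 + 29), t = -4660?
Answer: 2764300/19 ≈ 1.4549e+5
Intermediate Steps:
q(g) = -1/19 (q(g) = 1/(-19) = -1/19)
(-81 + q(-6))*(2865 + t) = (-81 - 1/19)*(2865 - 4660) = -1540/19*(-1795) = 2764300/19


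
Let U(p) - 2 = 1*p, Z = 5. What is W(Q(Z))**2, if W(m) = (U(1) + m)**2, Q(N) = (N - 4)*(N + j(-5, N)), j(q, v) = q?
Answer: 81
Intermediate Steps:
U(p) = 2 + p (U(p) = 2 + 1*p = 2 + p)
Q(N) = (-5 + N)*(-4 + N) (Q(N) = (N - 4)*(N - 5) = (-4 + N)*(-5 + N) = (-5 + N)*(-4 + N))
W(m) = (3 + m)**2 (W(m) = ((2 + 1) + m)**2 = (3 + m)**2)
W(Q(Z))**2 = ((3 + (20 + 5**2 - 9*5))**2)**2 = ((3 + (20 + 25 - 45))**2)**2 = ((3 + 0)**2)**2 = (3**2)**2 = 9**2 = 81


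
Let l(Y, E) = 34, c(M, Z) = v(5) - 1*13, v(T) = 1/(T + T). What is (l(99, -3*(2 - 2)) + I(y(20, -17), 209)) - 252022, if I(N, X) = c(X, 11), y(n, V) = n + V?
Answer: -2520009/10 ≈ -2.5200e+5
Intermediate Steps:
y(n, V) = V + n
v(T) = 1/(2*T)
c(M, Z) = -129/10 (c(M, Z) = (½)/5 - 1*13 = (½)*(⅕) - 13 = ⅒ - 13 = -129/10)
I(N, X) = -129/10
(l(99, -3*(2 - 2)) + I(y(20, -17), 209)) - 252022 = (34 - 129/10) - 252022 = 211/10 - 252022 = -2520009/10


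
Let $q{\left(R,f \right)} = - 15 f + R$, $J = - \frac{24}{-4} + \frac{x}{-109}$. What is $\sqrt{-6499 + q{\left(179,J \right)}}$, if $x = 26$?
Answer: $\frac{10 i \sqrt{761147}}{109} \approx 80.04 i$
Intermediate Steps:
$J = \frac{628}{109}$ ($J = - \frac{24}{-4} + \frac{26}{-109} = \left(-24\right) \left(- \frac{1}{4}\right) + 26 \left(- \frac{1}{109}\right) = 6 - \frac{26}{109} = \frac{628}{109} \approx 5.7615$)
$q{\left(R,f \right)} = R - 15 f$
$\sqrt{-6499 + q{\left(179,J \right)}} = \sqrt{-6499 + \left(179 - \frac{9420}{109}\right)} = \sqrt{-6499 + \frac{10091}{109}} = \sqrt{- \frac{698300}{109}} = \frac{10 i \sqrt{761147}}{109}$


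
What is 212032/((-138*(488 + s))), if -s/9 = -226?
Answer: -53008/87009 ≈ -0.60922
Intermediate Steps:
s = 2034 (s = -9*(-226) = 2034)
212032/((-138*(488 + s))) = 212032/((-138*(488 + 2034))) = 212032/((-138*2522)) = 212032/(-348036) = 212032*(-1/348036) = -53008/87009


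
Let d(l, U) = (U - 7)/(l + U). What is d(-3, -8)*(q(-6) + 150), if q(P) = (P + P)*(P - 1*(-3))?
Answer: 2790/11 ≈ 253.64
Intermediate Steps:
d(l, U) = (-7 + U)/(U + l)
q(P) = 2*P*(3 + P) (q(P) = (2*P)*(P + 3) = (2*P)*(3 + P) = 2*P*(3 + P))
d(-3, -8)*(q(-6) + 150) = ((-7 - 8)/(-8 - 3))*(2*(-6)*(3 - 6) + 150) = (-15/(-11))*(2*(-6)*(-3) + 150) = (-1/11*(-15))*(36 + 150) = (15/11)*186 = 2790/11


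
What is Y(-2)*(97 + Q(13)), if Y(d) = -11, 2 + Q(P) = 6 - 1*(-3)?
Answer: -1144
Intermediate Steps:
Q(P) = 7 (Q(P) = -2 + (6 - 1*(-3)) = -2 + (6 + 3) = -2 + 9 = 7)
Y(-2)*(97 + Q(13)) = -11*(97 + 7) = -11*104 = -1144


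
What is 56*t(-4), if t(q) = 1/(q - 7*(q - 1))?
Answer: 56/31 ≈ 1.8065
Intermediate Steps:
t(q) = 1/(7 - 6*q) (t(q) = 1/(q - 7*(-1 + q)) = 1/(q + (7 - 7*q)) = 1/(7 - 6*q))
56*t(-4) = 56*(-1/(-7 + 6*(-4))) = 56*(-1/(-7 - 24)) = 56*(-1/(-31)) = 56*(-1*(-1/31)) = 56*(1/31) = 56/31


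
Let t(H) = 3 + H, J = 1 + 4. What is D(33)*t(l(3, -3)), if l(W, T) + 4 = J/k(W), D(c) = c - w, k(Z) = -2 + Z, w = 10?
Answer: 92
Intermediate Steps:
J = 5
D(c) = -10 + c (D(c) = c - 1*10 = c - 10 = -10 + c)
l(W, T) = -4 + 5/(-2 + W)
D(33)*t(l(3, -3)) = (-10 + 33)*(3 + (13 - 4*3)/(-2 + 3)) = 23*(3 + (13 - 12)/1) = 23*(3 + 1*1) = 23*(3 + 1) = 23*4 = 92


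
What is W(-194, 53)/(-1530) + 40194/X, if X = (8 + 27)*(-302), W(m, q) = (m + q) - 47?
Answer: -425069/115515 ≈ -3.6798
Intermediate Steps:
W(m, q) = -47 + m + q
X = -10570 (X = 35*(-302) = -10570)
W(-194, 53)/(-1530) + 40194/X = (-47 - 194 + 53)/(-1530) + 40194/(-10570) = -188*(-1/1530) + 40194*(-1/10570) = 94/765 - 2871/755 = -425069/115515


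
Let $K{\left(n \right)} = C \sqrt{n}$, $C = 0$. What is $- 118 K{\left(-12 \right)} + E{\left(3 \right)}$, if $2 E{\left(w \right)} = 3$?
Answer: $\frac{3}{2} \approx 1.5$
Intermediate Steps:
$E{\left(w \right)} = \frac{3}{2}$ ($E{\left(w \right)} = \frac{1}{2} \cdot 3 = \frac{3}{2}$)
$K{\left(n \right)} = 0$ ($K{\left(n \right)} = 0 \sqrt{n} = 0$)
$- 118 K{\left(-12 \right)} + E{\left(3 \right)} = \left(-118\right) 0 + \frac{3}{2} = 0 + \frac{3}{2} = \frac{3}{2}$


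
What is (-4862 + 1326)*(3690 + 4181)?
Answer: -27831856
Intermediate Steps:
(-4862 + 1326)*(3690 + 4181) = -3536*7871 = -27831856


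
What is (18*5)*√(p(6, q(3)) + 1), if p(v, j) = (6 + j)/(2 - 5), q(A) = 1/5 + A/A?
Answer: 18*I*√35 ≈ 106.49*I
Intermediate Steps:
q(A) = 6/5 (q(A) = 1*(⅕) + 1 = ⅕ + 1 = 6/5)
p(v, j) = -2 - j/3 (p(v, j) = (6 + j)/(-3) = (6 + j)*(-⅓) = -2 - j/3)
(18*5)*√(p(6, q(3)) + 1) = (18*5)*√((-2 - ⅓*6/5) + 1) = 90*√((-2 - ⅖) + 1) = 90*√(-12/5 + 1) = 90*√(-7/5) = 90*(I*√35/5) = 18*I*√35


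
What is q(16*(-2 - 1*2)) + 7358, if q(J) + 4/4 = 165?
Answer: 7522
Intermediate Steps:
q(J) = 164 (q(J) = -1 + 165 = 164)
q(16*(-2 - 1*2)) + 7358 = 164 + 7358 = 7522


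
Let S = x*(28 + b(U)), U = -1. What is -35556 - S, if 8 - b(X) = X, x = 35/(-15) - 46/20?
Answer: -1061537/30 ≈ -35385.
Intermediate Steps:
x = -139/30 (x = 35*(-1/15) - 46*1/20 = -7/3 - 23/10 = -139/30 ≈ -4.6333)
b(X) = 8 - X
S = -5143/30 (S = -139*(28 + (8 - 1*(-1)))/30 = -139*(28 + (8 + 1))/30 = -139*(28 + 9)/30 = -139/30*37 = -5143/30 ≈ -171.43)
-35556 - S = -35556 - 1*(-5143/30) = -35556 + 5143/30 = -1061537/30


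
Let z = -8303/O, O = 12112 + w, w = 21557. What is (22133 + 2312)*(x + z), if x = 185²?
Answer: 28168296711790/33669 ≈ 8.3662e+8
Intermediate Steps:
O = 33669 (O = 12112 + 21557 = 33669)
x = 34225
z = -8303/33669 ≈ -0.24661
(22133 + 2312)*(x + z) = (22133 + 2312)*(34225 - 8303/33669) = 24445*(1152313222/33669) = 28168296711790/33669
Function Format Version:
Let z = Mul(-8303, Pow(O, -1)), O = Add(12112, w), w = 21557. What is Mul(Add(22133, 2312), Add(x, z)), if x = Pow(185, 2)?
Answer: Rational(28168296711790, 33669) ≈ 8.3662e+8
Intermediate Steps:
O = 33669 (O = Add(12112, 21557) = 33669)
x = 34225
z = Rational(-8303, 33669) (z = Mul(-8303, Pow(33669, -1)) = Mul(-8303, Rational(1, 33669)) = Rational(-8303, 33669) ≈ -0.24661)
Mul(Add(22133, 2312), Add(x, z)) = Mul(Add(22133, 2312), Add(34225, Rational(-8303, 33669))) = Mul(24445, Rational(1152313222, 33669)) = Rational(28168296711790, 33669)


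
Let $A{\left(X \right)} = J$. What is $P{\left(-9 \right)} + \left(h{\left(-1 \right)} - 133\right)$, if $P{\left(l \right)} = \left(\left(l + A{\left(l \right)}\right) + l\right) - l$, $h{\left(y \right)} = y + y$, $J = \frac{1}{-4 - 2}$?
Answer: $- \frac{865}{6} \approx -144.17$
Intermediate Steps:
$J = - \frac{1}{6}$ ($J = \frac{1}{-6} = - \frac{1}{6} \approx -0.16667$)
$A{\left(X \right)} = - \frac{1}{6}$
$h{\left(y \right)} = 2 y$
$P{\left(l \right)} = - \frac{1}{6} + l$ ($P{\left(l \right)} = \left(\left(l - \frac{1}{6}\right) + l\right) - l = \left(\left(- \frac{1}{6} + l\right) + l\right) - l = \left(- \frac{1}{6} + 2 l\right) - l = - \frac{1}{6} + l$)
$P{\left(-9 \right)} + \left(h{\left(-1 \right)} - 133\right) = \left(- \frac{1}{6} - 9\right) + \left(2 \left(-1\right) - 133\right) = - \frac{55}{6} - 135 = - \frac{865}{6}$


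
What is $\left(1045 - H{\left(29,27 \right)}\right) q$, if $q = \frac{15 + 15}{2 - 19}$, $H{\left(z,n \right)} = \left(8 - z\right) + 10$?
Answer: $- \frac{31680}{17} \approx -1863.5$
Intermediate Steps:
$H{\left(z,n \right)} = 18 - z$
$q = - \frac{30}{17}$ ($q = \frac{30}{-17} = 30 \left(- \frac{1}{17}\right) = - \frac{30}{17} \approx -1.7647$)
$\left(1045 - H{\left(29,27 \right)}\right) q = \left(1045 - \left(18 - 29\right)\right) \left(- \frac{30}{17}\right) = \left(1045 - -11\right) \left(- \frac{30}{17}\right) = \left(1045 + 11\right) \left(- \frac{30}{17}\right) = 1056 \left(- \frac{30}{17}\right) = - \frac{31680}{17}$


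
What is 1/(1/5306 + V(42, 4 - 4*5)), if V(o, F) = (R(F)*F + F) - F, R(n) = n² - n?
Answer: -5306/23091711 ≈ -0.00022978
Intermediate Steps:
V(o, F) = F²*(-1 + F) (V(o, F) = ((F*(-1 + F))*F + F) - F = (F²*(-1 + F) + F) - F = (F + F²*(-1 + F)) - F = F²*(-1 + F))
1/(1/5306 + V(42, 4 - 4*5)) = 1/(1/5306 + (4 - 4*5)²*(-1 + (4 - 4*5))) = 1/(1/5306 + (4 - 20)²*(-1 + (4 - 20))) = 1/(1/5306 + (-16)²*(-1 - 16)) = 1/(1/5306 + 256*(-17)) = 1/(1/5306 - 4352) = 1/(-23091711/5306) = -5306/23091711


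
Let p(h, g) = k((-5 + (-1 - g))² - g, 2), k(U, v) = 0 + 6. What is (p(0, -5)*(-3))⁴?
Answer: 104976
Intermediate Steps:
k(U, v) = 6
p(h, g) = 6
(p(0, -5)*(-3))⁴ = (6*(-3))⁴ = (-18)⁴ = 104976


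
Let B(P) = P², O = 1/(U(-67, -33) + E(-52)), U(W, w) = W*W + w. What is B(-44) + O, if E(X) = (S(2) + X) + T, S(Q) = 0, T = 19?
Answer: 8562929/4423 ≈ 1936.0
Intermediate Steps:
U(W, w) = w + W² (U(W, w) = W² + w = w + W²)
E(X) = 19 + X (E(X) = (0 + X) + 19 = X + 19 = 19 + X)
O = 1/4423 (O = 1/((-33 + (-67)²) + (19 - 52)) = 1/((-33 + 4489) - 33) = 1/(4456 - 33) = 1/4423 ≈ 0.00022609)
B(-44) + O = (-44)² + 1/4423 = 1936 + 1/4423 = 8562929/4423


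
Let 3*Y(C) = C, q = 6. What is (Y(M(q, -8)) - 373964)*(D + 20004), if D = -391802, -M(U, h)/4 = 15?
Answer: 139046503232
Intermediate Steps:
M(U, h) = -60 (M(U, h) = -4*15 = -60)
Y(C) = C/3
(Y(M(q, -8)) - 373964)*(D + 20004) = ((⅓)*(-60) - 373964)*(-391802 + 20004) = (-20 - 373964)*(-371798) = -373984*(-371798) = 139046503232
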